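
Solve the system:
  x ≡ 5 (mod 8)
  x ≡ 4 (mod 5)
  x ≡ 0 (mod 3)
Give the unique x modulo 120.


Moduli 8, 5, 3 are pairwise coprime; by CRT there is a unique solution modulo M = 8 · 5 · 3 = 120.
Solve pairwise, accumulating the modulus:
  Start with x ≡ 5 (mod 8).
  Combine with x ≡ 4 (mod 5): since gcd(8, 5) = 1, we get a unique residue mod 40.
    Write x = 5 + 8·t and substitute into x ≡ 4 (mod 5): 8·t ≡ 4 − 5 = -1 (mod 5).
    Reduce coefficients mod 5: 3·t ≡ 4 (mod 5).
    The inverse of 3 mod 5 is 2 (since 3·2 = 6 = 1·5 + 1), so t ≡ 2·4 = 8 ≡ 3 (mod 5).
    Then x = 5 + 8·3 = 29, valid modulo lcm(8, 5) = 40: x ≡ 29 (mod 40).
  Combine with x ≡ 0 (mod 3): since gcd(40, 3) = 1, we get a unique residue mod 120.
    Write x = 29 + 40·t and substitute into x ≡ 0 (mod 3): 40·t ≡ 0 − 29 = -29 (mod 3).
    Reduce coefficients mod 3: 1·t ≡ 1 (mod 3).
    So t ≡ 1 (mod 3).
    Then x = 29 + 40·1 = 69, valid modulo lcm(40, 3) = 120: x ≡ 69 (mod 120).
Verify: 69 mod 8 = 5 ✓, 69 mod 5 = 4 ✓, 69 mod 3 = 0 ✓.

x ≡ 69 (mod 120).


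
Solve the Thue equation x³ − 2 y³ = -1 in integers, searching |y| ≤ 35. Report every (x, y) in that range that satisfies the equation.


The equation is x³ - 2y³ = -1. For fixed y, x³ = 2·y³ − 1, so a solution requires the RHS to be a perfect cube.
Strategy: iterate y from -35 to 35, compute RHS = 2·y³ − 1, and check whether it is a (positive or negative) perfect cube.
Check small values of y:
  y = 0: RHS = -1 = (-1)³ ⇒ x = -1 works.
  y = 1: RHS = 1 = (1)³ ⇒ x = 1 works.
  y = -1: RHS = -3 is not a perfect cube.
  y = 2: RHS = 15 is not a perfect cube.
  y = -2: RHS = -17 is not a perfect cube.
  y = 3: RHS = 53 is not a perfect cube.
  y = -3: RHS = -55 is not a perfect cube.
Continuing the search up to |y| = 35 finds no further solutions beyond those listed.
Collected solutions: (-1, 0), (1, 1).

Solutions (with |y| ≤ 35): (-1, 0), (1, 1).


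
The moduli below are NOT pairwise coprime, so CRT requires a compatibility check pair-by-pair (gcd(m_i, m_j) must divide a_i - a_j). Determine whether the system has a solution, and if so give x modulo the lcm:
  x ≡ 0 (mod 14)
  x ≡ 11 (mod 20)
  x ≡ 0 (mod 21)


Moduli 14, 20, 21 are not pairwise coprime, so CRT works modulo lcm(m_i) when all pairwise compatibility conditions hold.
Pairwise compatibility: gcd(m_i, m_j) must divide a_i - a_j for every pair.
Merge one congruence at a time:
  Start: x ≡ 0 (mod 14).
  Combine with x ≡ 11 (mod 20): gcd(14, 20) = 2, and 11 - 0 = 11 is NOT divisible by 2.
    ⇒ system is inconsistent (no integer solution).

No solution (the system is inconsistent).


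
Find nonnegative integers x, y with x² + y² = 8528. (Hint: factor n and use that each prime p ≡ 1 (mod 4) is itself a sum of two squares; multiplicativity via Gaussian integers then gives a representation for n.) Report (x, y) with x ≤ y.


Step 1: Factor n = 8528 = 2^4 · 13 · 41.
Step 2: Check the mod-4 condition on each prime factor: 2 = 2 (special); 13 ≡ 1 (mod 4), exponent 1; 41 ≡ 1 (mod 4), exponent 1.
All primes ≡ 3 (mod 4) appear to even exponent (or don't appear), so by the two-squares theorem n IS expressible as a sum of two squares.
Step 3: Build a representation. Group n = k² · m with k = 4 and m = 13 · 41 = 533 (a product of primes ≡ 1 (mod 4)); a representation of m scales to one of n via (k·x)² + (k·y)² = k²(x² + y²). Each prime p ≡ 1 (mod 4) is itself a sum of two squares; find a² by testing p − a² for a perfect square:
  13: 13 − 1² = 12, 13 − 2² = 9 = 3² ⇒ 13 = 2² + 3².
  41: 41 − 1² = 40, 41 − 2² = 37, 41 − 3² = 32, 41 − 4² = 25 = 5² ⇒ 41 = 4² + 5².
  Combine using the Brahmagupta–Fibonacci identity (a² + b²)(c² + d²) = (ac − bd)² + (ad + bc)² = (ac + bd)² + (ad − bc)²:
  13 · 41 = 533: from (2² + 3²)(4² + 5²), take (2·4 − 3·5, 2·5 + 3·4) = (8 − 15, 10 + 12) = (-7, 22); dropping signs (only squares matter) gives (7, 22); check 7² + 22² = 49 + 484 = 533 ✓.
  Scale by k = 4: (4·7, 4·22) = (28, 88).
Step 4: Order so x ≤ y and verify: 28² + 88² = 784 + 7744 = 8528 = n. ✓

n = 8528 = 28² + 88² (one valid representation with x ≤ y).


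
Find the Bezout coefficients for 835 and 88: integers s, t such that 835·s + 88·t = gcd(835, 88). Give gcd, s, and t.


Euclidean algorithm on (835, 88) — divide until remainder is 0:
  835 = 9 · 88 + 43
  88 = 2 · 43 + 2
  43 = 21 · 2 + 1
  2 = 2 · 1 + 0
gcd(835, 88) = 1.
Track Bezout coefficients alongside the remainders: start with r₀ = 835 = a·1 + b·0 (s = 1, t = 0) and r₁ = 88 = a·0 + b·1 (s = 0, t = 1); each new remainder r_{k+1} = r_{k-1} − q_k·r_k inherits s_{k+1} = s_{k-1} − q_k·s_k, t_{k+1} = t_{k-1} − q_k·t_k, so r_k = a·s_k + b·t_k at every step:
  q = 9: r = 43, s = 1 − 9·0 = 1, t = 0 − 9·1 = -9  (check: 835·1 + 88·(-9) = 43)
  q = 2: r = 2, s = 0 − 2·1 = -2, t = 1 − 2·(-9) = 19  (check: 835·(-2) + 88·19 = 2)
  q = 21: r = 1, s = 1 − 21·(-2) = 43, t = -9 − 21·19 = -408  (check: 835·43 + 88·(-408) = 1)
The row with r = 1 (the gcd) gives the Bezout coefficients s = 43, t = -408.
Result: 835 · (43) + 88 · (-408) = 1.

gcd(835, 88) = 1; s = 43, t = -408 (check: 835·43 + 88·(-408) = 1).


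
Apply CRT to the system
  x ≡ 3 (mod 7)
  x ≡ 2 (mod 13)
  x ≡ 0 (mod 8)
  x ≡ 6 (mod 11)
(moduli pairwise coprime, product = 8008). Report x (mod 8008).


Product of moduli M = 7 · 13 · 8 · 11 = 8008.
Merge one congruence at a time:
  Start: x ≡ 3 (mod 7).
  Combine with x ≡ 2 (mod 13); new modulus lcm = 91.
    Write x = 3 + 7·t and substitute into x ≡ 2 (mod 13): 7·t ≡ 2 − 3 = -1 (mod 13).
    Reduce coefficients mod 13: 7·t ≡ 12 (mod 13).
    The inverse of 7 mod 13 is 2 (since 7·2 = 14 = 1·13 + 1), so t ≡ 2·12 = 24 ≡ 11 (mod 13).
    Then x = 3 + 7·11 = 80, valid modulo lcm(7, 13) = 91: x ≡ 80 (mod 91).
  Combine with x ≡ 0 (mod 8); new modulus lcm = 728.
    Write x = 80 + 91·t and substitute into x ≡ 0 (mod 8): 91·t ≡ 0 − 80 = -80 (mod 8).
    Reduce coefficients mod 8: 3·t ≡ 0 (mod 8).
    The inverse of 3 mod 8 is 3 (since 3·3 = 9 = 1·8 + 1), so t ≡ 3·0 = 0 ≡ 0 (mod 8).
    Then x = 80 + 91·0 = 80, valid modulo lcm(91, 8) = 728: x ≡ 80 (mod 728).
  Combine with x ≡ 6 (mod 11); new modulus lcm = 8008.
    Write x = 80 + 728·t and substitute into x ≡ 6 (mod 11): 728·t ≡ 6 − 80 = -74 (mod 11).
    Reduce coefficients mod 11: 2·t ≡ 3 (mod 11).
    The inverse of 2 mod 11 is 6 (since 2·6 = 12 = 1·11 + 1), so t ≡ 6·3 = 18 ≡ 7 (mod 11).
    Then x = 80 + 728·7 = 5176, valid modulo lcm(728, 11) = 8008: x ≡ 5176 (mod 8008).
Verify against each original: 5176 mod 7 = 3, 5176 mod 13 = 2, 5176 mod 8 = 0, 5176 mod 11 = 6.

x ≡ 5176 (mod 8008).


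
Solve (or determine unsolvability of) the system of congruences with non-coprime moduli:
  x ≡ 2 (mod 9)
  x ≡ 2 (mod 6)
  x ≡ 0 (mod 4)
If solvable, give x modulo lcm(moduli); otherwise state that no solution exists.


Moduli 9, 6, 4 are not pairwise coprime, so CRT works modulo lcm(m_i) when all pairwise compatibility conditions hold.
Pairwise compatibility: gcd(m_i, m_j) must divide a_i - a_j for every pair.
Merge one congruence at a time:
  Start: x ≡ 2 (mod 9).
  Combine with x ≡ 2 (mod 6): gcd(9, 6) = 3; 2 - 2 = 0, which IS divisible by 3, so compatible.
    Write x = 2 + 9·t and substitute into x ≡ 2 (mod 6): 9·t ≡ 2 − 2 = 0 (mod 6).
    Divide the congruence (and modulus) by g = 3: 3·t ≡ 0 (mod 2).
    Reduce coefficients mod 2: 1·t ≡ 0 (mod 2).
    So t ≡ 0 (mod 2).
    Then x = 2 + 9·0 = 2, valid modulo lcm(9, 6) = 18: x ≡ 2 (mod 18).
  Combine with x ≡ 0 (mod 4): gcd(18, 4) = 2; 0 - 2 = -2, which IS divisible by 2, so compatible.
    Write x = 2 + 18·t and substitute into x ≡ 0 (mod 4): 18·t ≡ 0 − 2 = -2 (mod 4).
    Divide the congruence (and modulus) by g = 2: 9·t ≡ -1 (mod 2).
    Reduce coefficients mod 2: 1·t ≡ 1 (mod 2).
    So t ≡ 1 (mod 2).
    Then x = 2 + 18·1 = 20, valid modulo lcm(18, 4) = 36: x ≡ 20 (mod 36).
Verify: 20 mod 9 = 2, 20 mod 6 = 2, 20 mod 4 = 0.

x ≡ 20 (mod 36).


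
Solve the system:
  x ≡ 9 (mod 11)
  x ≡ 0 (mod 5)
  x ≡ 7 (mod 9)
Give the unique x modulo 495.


Moduli 11, 5, 9 are pairwise coprime; by CRT there is a unique solution modulo M = 11 · 5 · 9 = 495.
Solve pairwise, accumulating the modulus:
  Start with x ≡ 9 (mod 11).
  Combine with x ≡ 0 (mod 5): since gcd(11, 5) = 1, we get a unique residue mod 55.
    Write x = 9 + 11·t and substitute into x ≡ 0 (mod 5): 11·t ≡ 0 − 9 = -9 (mod 5).
    Reduce coefficients mod 5: 1·t ≡ 1 (mod 5).
    So t ≡ 1 (mod 5).
    Then x = 9 + 11·1 = 20, valid modulo lcm(11, 5) = 55: x ≡ 20 (mod 55).
  Combine with x ≡ 7 (mod 9): since gcd(55, 9) = 1, we get a unique residue mod 495.
    Write x = 20 + 55·t and substitute into x ≡ 7 (mod 9): 55·t ≡ 7 − 20 = -13 (mod 9).
    Reduce coefficients mod 9: 1·t ≡ 5 (mod 9).
    So t ≡ 5 (mod 9).
    Then x = 20 + 55·5 = 295, valid modulo lcm(55, 9) = 495: x ≡ 295 (mod 495).
Verify: 295 mod 11 = 9 ✓, 295 mod 5 = 0 ✓, 295 mod 9 = 7 ✓.

x ≡ 295 (mod 495).


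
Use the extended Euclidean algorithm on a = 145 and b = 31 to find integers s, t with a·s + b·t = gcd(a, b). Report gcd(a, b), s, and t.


Euclidean algorithm on (145, 31) — divide until remainder is 0:
  145 = 4 · 31 + 21
  31 = 1 · 21 + 10
  21 = 2 · 10 + 1
  10 = 10 · 1 + 0
gcd(145, 31) = 1.
Track Bezout coefficients alongside the remainders: start with r₀ = 145 = a·1 + b·0 (s = 1, t = 0) and r₁ = 31 = a·0 + b·1 (s = 0, t = 1); each new remainder r_{k+1} = r_{k-1} − q_k·r_k inherits s_{k+1} = s_{k-1} − q_k·s_k, t_{k+1} = t_{k-1} − q_k·t_k, so r_k = a·s_k + b·t_k at every step:
  q = 4: r = 21, s = 1 − 4·0 = 1, t = 0 − 4·1 = -4  (check: 145·1 + 31·(-4) = 21)
  q = 1: r = 10, s = 0 − 1·1 = -1, t = 1 − 1·(-4) = 5  (check: 145·(-1) + 31·5 = 10)
  q = 2: r = 1, s = 1 − 2·(-1) = 3, t = -4 − 2·5 = -14  (check: 145·3 + 31·(-14) = 1)
The row with r = 1 (the gcd) gives the Bezout coefficients s = 3, t = -14.
Result: 145 · (3) + 31 · (-14) = 1.

gcd(145, 31) = 1; s = 3, t = -14 (check: 145·3 + 31·(-14) = 1).


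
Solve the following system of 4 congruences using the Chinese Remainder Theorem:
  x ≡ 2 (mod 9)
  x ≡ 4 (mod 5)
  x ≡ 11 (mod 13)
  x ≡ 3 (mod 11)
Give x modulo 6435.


Product of moduli M = 9 · 5 · 13 · 11 = 6435.
Merge one congruence at a time:
  Start: x ≡ 2 (mod 9).
  Combine with x ≡ 4 (mod 5); new modulus lcm = 45.
    Write x = 2 + 9·t and substitute into x ≡ 4 (mod 5): 9·t ≡ 4 − 2 = 2 (mod 5).
    Reduce coefficients mod 5: 4·t ≡ 2 (mod 5).
    The inverse of 4 mod 5 is 4 (since 4·4 = 16 = 3·5 + 1), so t ≡ 4·2 = 8 ≡ 3 (mod 5).
    Then x = 2 + 9·3 = 29, valid modulo lcm(9, 5) = 45: x ≡ 29 (mod 45).
  Combine with x ≡ 11 (mod 13); new modulus lcm = 585.
    Write x = 29 + 45·t and substitute into x ≡ 11 (mod 13): 45·t ≡ 11 − 29 = -18 (mod 13).
    Reduce coefficients mod 13: 6·t ≡ 8 (mod 13).
    The inverse of 6 mod 13 is 11 (since 6·11 = 66 = 5·13 + 1), so t ≡ 11·8 = 88 ≡ 10 (mod 13).
    Then x = 29 + 45·10 = 479, valid modulo lcm(45, 13) = 585: x ≡ 479 (mod 585).
  Combine with x ≡ 3 (mod 11); new modulus lcm = 6435.
    Write x = 479 + 585·t and substitute into x ≡ 3 (mod 11): 585·t ≡ 3 − 479 = -476 (mod 11).
    Reduce coefficients mod 11: 2·t ≡ 8 (mod 11).
    The inverse of 2 mod 11 is 6 (since 2·6 = 12 = 1·11 + 1), so t ≡ 6·8 = 48 ≡ 4 (mod 11).
    Then x = 479 + 585·4 = 2819, valid modulo lcm(585, 11) = 6435: x ≡ 2819 (mod 6435).
Verify against each original: 2819 mod 9 = 2, 2819 mod 5 = 4, 2819 mod 13 = 11, 2819 mod 11 = 3.

x ≡ 2819 (mod 6435).


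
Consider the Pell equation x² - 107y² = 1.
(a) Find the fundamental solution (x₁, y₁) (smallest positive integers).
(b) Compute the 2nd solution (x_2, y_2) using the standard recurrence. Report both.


Step 1: Find the fundamental solution (x₁, y₁) of x² - 107y² = 1.
  Expand √107 as a continued fraction. a₀ = ⌊√107⌋ = 10; iterate m_{k+1} = d_k·a_k − m_k, d_{k+1} = (107 − m_{k+1}²)/d_k, a_{k+1} = ⌊(a₀ + m_{k+1})/d_{k+1}⌋ (starting m₀ = 0, d₀ = 1), with convergents p_k = a_k·p_{k-1} + p_{k-2}, q_k = a_k·q_{k-1} + q_{k-2} (p₋₁ = 1, q₋₁ = 0):
  k = 0: a₀ = 10; p₀/q₀ = 10/1; p₀² − 107·q₀² = 100 − 107 = -7.
  k = 1: m = 10, d = 7, a = ⌊(10 + 10)/7⌋ = 2; p/q = (2·10 + 1)/(2·1 + 0) = 21/2; p² − 107·q² = 441 − 428 = 13.
  k = 2: m = 4, d = 13, a = ⌊(10 + 4)/13⌋ = 1; p/q = (1·21 + 10)/(1·2 + 1) = 31/3; p² − 107·q² = 961 − 963 = -2.
  k = 3: m = 9, d = 2, a = ⌊(10 + 9)/2⌋ = 9; p/q = (9·31 + 21)/(9·3 + 2) = 300/29; p² − 107·q² = 90000 − 89987 = 13.
  k = 4: m = 9, d = 13, a = ⌊(10 + 9)/13⌋ = 1; p/q = (1·300 + 31)/(1·29 + 3) = 331/32; p² − 107·q² = 109561 − 109568 = -7.
  k = 5: m = 4, d = 7, a = ⌊(10 + 4)/7⌋ = 2; p/q = (2·331 + 300)/(2·32 + 29) = 962/93; p² − 107·q² = 925444 − 925443 = 1.
  The first convergent with p² − 107·q² = 1 gives the fundamental solution (x₁, y₁) = (962, 93).
Step 2: Apply the recurrence (x_{n+1}, y_{n+1}) = (x₁x_n + 107y₁y_n, x₁y_n + y₁x_n) repeatedly.
  From (x_1, y_1) = (962, 93): x_2 = 962·962 + 107·93·93 = 1850887; y_2 = 962·93 + 93·962 = 178932.
Step 3: Verify x_2² - 107·y_2² = 3425782686769 - 3425782686768 = 1 (should be 1). ✓

(x_1, y_1) = (962, 93); (x_2, y_2) = (1850887, 178932).


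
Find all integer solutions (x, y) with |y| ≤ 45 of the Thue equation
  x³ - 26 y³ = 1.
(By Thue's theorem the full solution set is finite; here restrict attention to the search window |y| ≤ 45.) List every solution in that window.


The equation is x³ - 26y³ = 1. For fixed y, x³ = 26·y³ + 1, so a solution requires the RHS to be a perfect cube.
Strategy: iterate y from -45 to 45, compute RHS = 26·y³ + 1, and check whether it is a (positive or negative) perfect cube.
Check small values of y:
  y = 0: RHS = 1 = (1)³ ⇒ x = 1 works.
  y = 1: RHS = 27 = (3)³ ⇒ x = 3 works.
  y = -1: RHS = -25 is not a perfect cube.
  y = 2: RHS = 209 is not a perfect cube.
  y = -2: RHS = -207 is not a perfect cube.
  y = 3: RHS = 703 is not a perfect cube.
  y = -3: RHS = -701 is not a perfect cube.
Continuing the search up to |y| = 45 finds no further solutions beyond those listed.
Collected solutions: (1, 0), (3, 1).

Solutions (with |y| ≤ 45): (1, 0), (3, 1).


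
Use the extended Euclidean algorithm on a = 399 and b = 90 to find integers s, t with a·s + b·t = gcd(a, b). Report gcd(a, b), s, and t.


Euclidean algorithm on (399, 90) — divide until remainder is 0:
  399 = 4 · 90 + 39
  90 = 2 · 39 + 12
  39 = 3 · 12 + 3
  12 = 4 · 3 + 0
gcd(399, 90) = 3.
Track Bezout coefficients alongside the remainders: start with r₀ = 399 = a·1 + b·0 (s = 1, t = 0) and r₁ = 90 = a·0 + b·1 (s = 0, t = 1); each new remainder r_{k+1} = r_{k-1} − q_k·r_k inherits s_{k+1} = s_{k-1} − q_k·s_k, t_{k+1} = t_{k-1} − q_k·t_k, so r_k = a·s_k + b·t_k at every step:
  q = 4: r = 39, s = 1 − 4·0 = 1, t = 0 − 4·1 = -4  (check: 399·1 + 90·(-4) = 39)
  q = 2: r = 12, s = 0 − 2·1 = -2, t = 1 − 2·(-4) = 9  (check: 399·(-2) + 90·9 = 12)
  q = 3: r = 3, s = 1 − 3·(-2) = 7, t = -4 − 3·9 = -31  (check: 399·7 + 90·(-31) = 3)
The row with r = 3 (the gcd) gives the Bezout coefficients s = 7, t = -31.
Result: 399 · (7) + 90 · (-31) = 3.

gcd(399, 90) = 3; s = 7, t = -31 (check: 399·7 + 90·(-31) = 3).


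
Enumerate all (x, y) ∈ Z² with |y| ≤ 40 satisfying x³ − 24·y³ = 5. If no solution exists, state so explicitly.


The equation is x³ - 24y³ = 5. For fixed y, x³ = 24·y³ + 5, so a solution requires the RHS to be a perfect cube.
Strategy: iterate y from -40 to 40, compute RHS = 24·y³ + 5, and check whether it is a (positive or negative) perfect cube.
Check small values of y:
  y = 0: RHS = 5 is not a perfect cube.
  y = 1: RHS = 29 is not a perfect cube.
  y = -1: RHS = -19 is not a perfect cube.
  y = 2: RHS = 197 is not a perfect cube.
  y = -2: RHS = -187 is not a perfect cube.
  y = 3: RHS = 653 is not a perfect cube.
  y = -3: RHS = -643 is not a perfect cube.
Continuing the search up to |y| = 40 finds no solutions either.
No (x, y) in the scanned range satisfies the equation.

No integer solutions with |y| ≤ 40.


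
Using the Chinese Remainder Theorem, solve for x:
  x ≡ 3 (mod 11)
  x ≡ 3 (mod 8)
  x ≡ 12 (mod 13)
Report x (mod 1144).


Moduli 11, 8, 13 are pairwise coprime; by CRT there is a unique solution modulo M = 11 · 8 · 13 = 1144.
Solve pairwise, accumulating the modulus:
  Start with x ≡ 3 (mod 11).
  Combine with x ≡ 3 (mod 8): since gcd(11, 8) = 1, we get a unique residue mod 88.
    Write x = 3 + 11·t and substitute into x ≡ 3 (mod 8): 11·t ≡ 3 − 3 = 0 (mod 8).
    Reduce coefficients mod 8: 3·t ≡ 0 (mod 8).
    The inverse of 3 mod 8 is 3 (since 3·3 = 9 = 1·8 + 1), so t ≡ 3·0 = 0 ≡ 0 (mod 8).
    Then x = 3 + 11·0 = 3, valid modulo lcm(11, 8) = 88: x ≡ 3 (mod 88).
  Combine with x ≡ 12 (mod 13): since gcd(88, 13) = 1, we get a unique residue mod 1144.
    Write x = 3 + 88·t and substitute into x ≡ 12 (mod 13): 88·t ≡ 12 − 3 = 9 (mod 13).
    Reduce coefficients mod 13: 10·t ≡ 9 (mod 13).
    The inverse of 10 mod 13 is 4 (since 10·4 = 40 = 3·13 + 1), so t ≡ 4·9 = 36 ≡ 10 (mod 13).
    Then x = 3 + 88·10 = 883, valid modulo lcm(88, 13) = 1144: x ≡ 883 (mod 1144).
Verify: 883 mod 11 = 3 ✓, 883 mod 8 = 3 ✓, 883 mod 13 = 12 ✓.

x ≡ 883 (mod 1144).


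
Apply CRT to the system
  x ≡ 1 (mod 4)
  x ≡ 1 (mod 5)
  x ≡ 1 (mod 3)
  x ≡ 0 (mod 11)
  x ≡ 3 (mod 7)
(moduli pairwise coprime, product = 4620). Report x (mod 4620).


Product of moduli M = 4 · 5 · 3 · 11 · 7 = 4620.
Merge one congruence at a time:
  Start: x ≡ 1 (mod 4).
  Combine with x ≡ 1 (mod 5); new modulus lcm = 20.
    Write x = 1 + 4·t and substitute into x ≡ 1 (mod 5): 4·t ≡ 1 − 1 = 0 (mod 5).
    The inverse of 4 mod 5 is 4 (since 4·4 = 16 = 3·5 + 1), so t ≡ 4·0 = 0 ≡ 0 (mod 5).
    Then x = 1 + 4·0 = 1, valid modulo lcm(4, 5) = 20: x ≡ 1 (mod 20).
  Combine with x ≡ 1 (mod 3); new modulus lcm = 60.
    Write x = 1 + 20·t and substitute into x ≡ 1 (mod 3): 20·t ≡ 1 − 1 = 0 (mod 3).
    Reduce coefficients mod 3: 2·t ≡ 0 (mod 3).
    The inverse of 2 mod 3 is 2 (since 2·2 = 4 = 1·3 + 1), so t ≡ 2·0 = 0 ≡ 0 (mod 3).
    Then x = 1 + 20·0 = 1, valid modulo lcm(20, 3) = 60: x ≡ 1 (mod 60).
  Combine with x ≡ 0 (mod 11); new modulus lcm = 660.
    Write x = 1 + 60·t and substitute into x ≡ 0 (mod 11): 60·t ≡ 0 − 1 = -1 (mod 11).
    Reduce coefficients mod 11: 5·t ≡ 10 (mod 11).
    The inverse of 5 mod 11 is 9 (since 5·9 = 45 = 4·11 + 1), so t ≡ 9·10 = 90 ≡ 2 (mod 11).
    Then x = 1 + 60·2 = 121, valid modulo lcm(60, 11) = 660: x ≡ 121 (mod 660).
  Combine with x ≡ 3 (mod 7); new modulus lcm = 4620.
    Write x = 121 + 660·t and substitute into x ≡ 3 (mod 7): 660·t ≡ 3 − 121 = -118 (mod 7).
    Reduce coefficients mod 7: 2·t ≡ 1 (mod 7).
    The inverse of 2 mod 7 is 4 (since 2·4 = 8 = 1·7 + 1), so t ≡ 4·1 = 4 ≡ 4 (mod 7).
    Then x = 121 + 660·4 = 2761, valid modulo lcm(660, 7) = 4620: x ≡ 2761 (mod 4620).
Verify against each original: 2761 mod 4 = 1, 2761 mod 5 = 1, 2761 mod 3 = 1, 2761 mod 11 = 0, 2761 mod 7 = 3.

x ≡ 2761 (mod 4620).


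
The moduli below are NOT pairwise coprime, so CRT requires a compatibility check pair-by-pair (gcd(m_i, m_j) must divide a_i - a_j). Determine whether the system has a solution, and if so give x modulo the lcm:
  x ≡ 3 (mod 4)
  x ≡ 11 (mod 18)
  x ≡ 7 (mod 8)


Moduli 4, 18, 8 are not pairwise coprime, so CRT works modulo lcm(m_i) when all pairwise compatibility conditions hold.
Pairwise compatibility: gcd(m_i, m_j) must divide a_i - a_j for every pair.
Merge one congruence at a time:
  Start: x ≡ 3 (mod 4).
  Combine with x ≡ 11 (mod 18): gcd(4, 18) = 2; 11 - 3 = 8, which IS divisible by 2, so compatible.
    Write x = 3 + 4·t and substitute into x ≡ 11 (mod 18): 4·t ≡ 11 − 3 = 8 (mod 18).
    Divide the congruence (and modulus) by g = 2: 2·t ≡ 4 (mod 9).
    The inverse of 2 mod 9 is 5 (since 2·5 = 10 = 1·9 + 1), so t ≡ 5·4 = 20 ≡ 2 (mod 9).
    Then x = 3 + 4·2 = 11, valid modulo lcm(4, 18) = 36: x ≡ 11 (mod 36).
  Combine with x ≡ 7 (mod 8): gcd(36, 8) = 4; 7 - 11 = -4, which IS divisible by 4, so compatible.
    Write x = 11 + 36·t and substitute into x ≡ 7 (mod 8): 36·t ≡ 7 − 11 = -4 (mod 8).
    Divide the congruence (and modulus) by g = 4: 9·t ≡ -1 (mod 2).
    Reduce coefficients mod 2: 1·t ≡ 1 (mod 2).
    So t ≡ 1 (mod 2).
    Then x = 11 + 36·1 = 47, valid modulo lcm(36, 8) = 72: x ≡ 47 (mod 72).
Verify: 47 mod 4 = 3, 47 mod 18 = 11, 47 mod 8 = 7.

x ≡ 47 (mod 72).


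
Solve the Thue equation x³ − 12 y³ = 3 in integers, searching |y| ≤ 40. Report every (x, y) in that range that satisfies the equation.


The equation is x³ - 12y³ = 3. For fixed y, x³ = 12·y³ + 3, so a solution requires the RHS to be a perfect cube.
Strategy: iterate y from -40 to 40, compute RHS = 12·y³ + 3, and check whether it is a (positive or negative) perfect cube.
Check small values of y:
  y = 0: RHS = 3 is not a perfect cube.
  y = 1: RHS = 15 is not a perfect cube.
  y = -1: RHS = -9 is not a perfect cube.
  y = 2: RHS = 99 is not a perfect cube.
  y = -2: RHS = -93 is not a perfect cube.
  y = 3: RHS = 327 is not a perfect cube.
  y = -3: RHS = -321 is not a perfect cube.
Continuing the search up to |y| = 40 finds no solutions either.
No (x, y) in the scanned range satisfies the equation.

No integer solutions with |y| ≤ 40.


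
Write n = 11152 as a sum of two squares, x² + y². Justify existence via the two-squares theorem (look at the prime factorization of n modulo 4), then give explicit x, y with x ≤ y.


Step 1: Factor n = 11152 = 2^4 · 17 · 41.
Step 2: Check the mod-4 condition on each prime factor: 2 = 2 (special); 17 ≡ 1 (mod 4), exponent 1; 41 ≡ 1 (mod 4), exponent 1.
All primes ≡ 3 (mod 4) appear to even exponent (or don't appear), so by the two-squares theorem n IS expressible as a sum of two squares.
Step 3: Build a representation. Group n = k² · m with k = 4 and m = 17 · 41 = 697 (a product of primes ≡ 1 (mod 4)); a representation of m scales to one of n via (k·x)² + (k·y)² = k²(x² + y²). Each prime p ≡ 1 (mod 4) is itself a sum of two squares; find a² by testing p − a² for a perfect square:
  17: 17 − 1² = 16 = 4² ⇒ 17 = 1² + 4².
  41: 41 − 1² = 40, 41 − 2² = 37, 41 − 3² = 32, 41 − 4² = 25 = 5² ⇒ 41 = 4² + 5².
  Combine using the Brahmagupta–Fibonacci identity (a² + b²)(c² + d²) = (ac − bd)² + (ad + bc)² = (ac + bd)² + (ad − bc)²:
  17 · 41 = 697: from (1² + 4²)(4² + 5²), take (1·4 − 4·5, 1·5 + 4·4) = (4 − 20, 5 + 16) = (-16, 21); dropping signs (only squares matter) gives (16, 21); check 16² + 21² = 256 + 441 = 697 ✓.
  Scale by k = 4: (4·16, 4·21) = (64, 84).
Step 4: Order so x ≤ y and verify: 64² + 84² = 4096 + 7056 = 11152 = n. ✓

n = 11152 = 64² + 84² (one valid representation with x ≤ y).


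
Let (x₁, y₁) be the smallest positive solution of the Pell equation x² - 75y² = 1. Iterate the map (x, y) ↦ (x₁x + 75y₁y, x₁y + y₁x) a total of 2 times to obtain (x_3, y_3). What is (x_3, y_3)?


Step 1: Find the fundamental solution (x₁, y₁) of x² - 75y² = 1.
  Expand √75 as a continued fraction. a₀ = ⌊√75⌋ = 8; iterate m_{k+1} = d_k·a_k − m_k, d_{k+1} = (75 − m_{k+1}²)/d_k, a_{k+1} = ⌊(a₀ + m_{k+1})/d_{k+1}⌋ (starting m₀ = 0, d₀ = 1), with convergents p_k = a_k·p_{k-1} + p_{k-2}, q_k = a_k·q_{k-1} + q_{k-2} (p₋₁ = 1, q₋₁ = 0):
  k = 0: a₀ = 8; p₀/q₀ = 8/1; p₀² − 75·q₀² = 64 − 75 = -11.
  k = 1: m = 8, d = 11, a = ⌊(8 + 8)/11⌋ = 1; p/q = (1·8 + 1)/(1·1 + 0) = 9/1; p² − 75·q² = 81 − 75 = 6.
  k = 2: m = 3, d = 6, a = ⌊(8 + 3)/6⌋ = 1; p/q = (1·9 + 8)/(1·1 + 1) = 17/2; p² − 75·q² = 289 − 300 = -11.
  k = 3: m = 3, d = 11, a = ⌊(8 + 3)/11⌋ = 1; p/q = (1·17 + 9)/(1·2 + 1) = 26/3; p² − 75·q² = 676 − 675 = 1.
  The first convergent with p² − 75·q² = 1 gives the fundamental solution (x₁, y₁) = (26, 3).
Step 2: Apply the recurrence (x_{n+1}, y_{n+1}) = (x₁x_n + 75y₁y_n, x₁y_n + y₁x_n) repeatedly.
  From (x_1, y_1) = (26, 3): x_2 = 26·26 + 75·3·3 = 1351; y_2 = 26·3 + 3·26 = 156.
  From (x_2, y_2) = (1351, 156): x_3 = 26·1351 + 75·3·156 = 70226; y_3 = 26·156 + 3·1351 = 8109.
Step 3: Verify x_3² - 75·y_3² = 4931691076 - 4931691075 = 1 (should be 1). ✓

(x_1, y_1) = (26, 3); (x_3, y_3) = (70226, 8109).


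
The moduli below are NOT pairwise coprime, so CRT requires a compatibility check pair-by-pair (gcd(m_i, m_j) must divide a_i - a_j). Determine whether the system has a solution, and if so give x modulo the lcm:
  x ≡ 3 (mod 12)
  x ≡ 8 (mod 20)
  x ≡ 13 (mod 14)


Moduli 12, 20, 14 are not pairwise coprime, so CRT works modulo lcm(m_i) when all pairwise compatibility conditions hold.
Pairwise compatibility: gcd(m_i, m_j) must divide a_i - a_j for every pair.
Merge one congruence at a time:
  Start: x ≡ 3 (mod 12).
  Combine with x ≡ 8 (mod 20): gcd(12, 20) = 4, and 8 - 3 = 5 is NOT divisible by 4.
    ⇒ system is inconsistent (no integer solution).

No solution (the system is inconsistent).


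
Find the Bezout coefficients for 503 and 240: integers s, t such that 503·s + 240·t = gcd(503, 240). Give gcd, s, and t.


Euclidean algorithm on (503, 240) — divide until remainder is 0:
  503 = 2 · 240 + 23
  240 = 10 · 23 + 10
  23 = 2 · 10 + 3
  10 = 3 · 3 + 1
  3 = 3 · 1 + 0
gcd(503, 240) = 1.
Track Bezout coefficients alongside the remainders: start with r₀ = 503 = a·1 + b·0 (s = 1, t = 0) and r₁ = 240 = a·0 + b·1 (s = 0, t = 1); each new remainder r_{k+1} = r_{k-1} − q_k·r_k inherits s_{k+1} = s_{k-1} − q_k·s_k, t_{k+1} = t_{k-1} − q_k·t_k, so r_k = a·s_k + b·t_k at every step:
  q = 2: r = 23, s = 1 − 2·0 = 1, t = 0 − 2·1 = -2  (check: 503·1 + 240·(-2) = 23)
  q = 10: r = 10, s = 0 − 10·1 = -10, t = 1 − 10·(-2) = 21  (check: 503·(-10) + 240·21 = 10)
  q = 2: r = 3, s = 1 − 2·(-10) = 21, t = -2 − 2·21 = -44  (check: 503·21 + 240·(-44) = 3)
  q = 3: r = 1, s = -10 − 3·21 = -73, t = 21 − 3·(-44) = 153  (check: 503·(-73) + 240·153 = 1)
The row with r = 1 (the gcd) gives the Bezout coefficients s = -73, t = 153.
Result: 503 · (-73) + 240 · (153) = 1.

gcd(503, 240) = 1; s = -73, t = 153 (check: 503·(-73) + 240·153 = 1).


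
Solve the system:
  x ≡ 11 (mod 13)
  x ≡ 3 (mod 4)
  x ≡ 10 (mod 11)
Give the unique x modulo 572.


Moduli 13, 4, 11 are pairwise coprime; by CRT there is a unique solution modulo M = 13 · 4 · 11 = 572.
Solve pairwise, accumulating the modulus:
  Start with x ≡ 11 (mod 13).
  Combine with x ≡ 3 (mod 4): since gcd(13, 4) = 1, we get a unique residue mod 52.
    Write x = 11 + 13·t and substitute into x ≡ 3 (mod 4): 13·t ≡ 3 − 11 = -8 (mod 4).
    Reduce coefficients mod 4: 1·t ≡ 0 (mod 4).
    So t ≡ 0 (mod 4).
    Then x = 11 + 13·0 = 11, valid modulo lcm(13, 4) = 52: x ≡ 11 (mod 52).
  Combine with x ≡ 10 (mod 11): since gcd(52, 11) = 1, we get a unique residue mod 572.
    Write x = 11 + 52·t and substitute into x ≡ 10 (mod 11): 52·t ≡ 10 − 11 = -1 (mod 11).
    Reduce coefficients mod 11: 8·t ≡ 10 (mod 11).
    The inverse of 8 mod 11 is 7 (since 8·7 = 56 = 5·11 + 1), so t ≡ 7·10 = 70 ≡ 4 (mod 11).
    Then x = 11 + 52·4 = 219, valid modulo lcm(52, 11) = 572: x ≡ 219 (mod 572).
Verify: 219 mod 13 = 11 ✓, 219 mod 4 = 3 ✓, 219 mod 11 = 10 ✓.

x ≡ 219 (mod 572).


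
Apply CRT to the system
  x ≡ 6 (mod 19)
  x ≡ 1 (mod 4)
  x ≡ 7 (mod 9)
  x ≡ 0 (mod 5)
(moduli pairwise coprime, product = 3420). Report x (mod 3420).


Product of moduli M = 19 · 4 · 9 · 5 = 3420.
Merge one congruence at a time:
  Start: x ≡ 6 (mod 19).
  Combine with x ≡ 1 (mod 4); new modulus lcm = 76.
    Write x = 6 + 19·t and substitute into x ≡ 1 (mod 4): 19·t ≡ 1 − 6 = -5 (mod 4).
    Reduce coefficients mod 4: 3·t ≡ 3 (mod 4).
    The inverse of 3 mod 4 is 3 (since 3·3 = 9 = 2·4 + 1), so t ≡ 3·3 = 9 ≡ 1 (mod 4).
    Then x = 6 + 19·1 = 25, valid modulo lcm(19, 4) = 76: x ≡ 25 (mod 76).
  Combine with x ≡ 7 (mod 9); new modulus lcm = 684.
    Write x = 25 + 76·t and substitute into x ≡ 7 (mod 9): 76·t ≡ 7 − 25 = -18 (mod 9).
    Reduce coefficients mod 9: 4·t ≡ 0 (mod 9).
    The inverse of 4 mod 9 is 7 (since 4·7 = 28 = 3·9 + 1), so t ≡ 7·0 = 0 ≡ 0 (mod 9).
    Then x = 25 + 76·0 = 25, valid modulo lcm(76, 9) = 684: x ≡ 25 (mod 684).
  Combine with x ≡ 0 (mod 5); new modulus lcm = 3420.
    Write x = 25 + 684·t and substitute into x ≡ 0 (mod 5): 684·t ≡ 0 − 25 = -25 (mod 5).
    Reduce coefficients mod 5: 4·t ≡ 0 (mod 5).
    The inverse of 4 mod 5 is 4 (since 4·4 = 16 = 3·5 + 1), so t ≡ 4·0 = 0 ≡ 0 (mod 5).
    Then x = 25 + 684·0 = 25, valid modulo lcm(684, 5) = 3420: x ≡ 25 (mod 3420).
Verify against each original: 25 mod 19 = 6, 25 mod 4 = 1, 25 mod 9 = 7, 25 mod 5 = 0.

x ≡ 25 (mod 3420).


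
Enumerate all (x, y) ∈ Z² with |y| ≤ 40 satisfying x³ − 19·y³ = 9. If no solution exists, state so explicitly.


The equation is x³ - 19y³ = 9. For fixed y, x³ = 19·y³ + 9, so a solution requires the RHS to be a perfect cube.
Strategy: iterate y from -40 to 40, compute RHS = 19·y³ + 9, and check whether it is a (positive or negative) perfect cube.
Check small values of y:
  y = 0: RHS = 9 is not a perfect cube.
  y = 1: RHS = 28 is not a perfect cube.
  y = -1: RHS = -10 is not a perfect cube.
  y = 2: RHS = 161 is not a perfect cube.
  y = -2: RHS = -143 is not a perfect cube.
  y = 3: RHS = 522 is not a perfect cube.
  y = -3: RHS = -504 is not a perfect cube.
Continuing the search up to |y| = 40 finds no solutions either.
No (x, y) in the scanned range satisfies the equation.

No integer solutions with |y| ≤ 40.


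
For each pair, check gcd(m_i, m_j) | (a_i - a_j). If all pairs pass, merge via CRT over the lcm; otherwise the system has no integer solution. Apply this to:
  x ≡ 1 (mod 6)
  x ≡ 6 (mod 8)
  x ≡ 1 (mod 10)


Moduli 6, 8, 10 are not pairwise coprime, so CRT works modulo lcm(m_i) when all pairwise compatibility conditions hold.
Pairwise compatibility: gcd(m_i, m_j) must divide a_i - a_j for every pair.
Merge one congruence at a time:
  Start: x ≡ 1 (mod 6).
  Combine with x ≡ 6 (mod 8): gcd(6, 8) = 2, and 6 - 1 = 5 is NOT divisible by 2.
    ⇒ system is inconsistent (no integer solution).

No solution (the system is inconsistent).


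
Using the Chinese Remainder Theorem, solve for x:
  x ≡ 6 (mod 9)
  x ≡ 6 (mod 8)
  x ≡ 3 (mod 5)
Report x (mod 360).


Moduli 9, 8, 5 are pairwise coprime; by CRT there is a unique solution modulo M = 9 · 8 · 5 = 360.
Solve pairwise, accumulating the modulus:
  Start with x ≡ 6 (mod 9).
  Combine with x ≡ 6 (mod 8): since gcd(9, 8) = 1, we get a unique residue mod 72.
    Write x = 6 + 9·t and substitute into x ≡ 6 (mod 8): 9·t ≡ 6 − 6 = 0 (mod 8).
    Reduce coefficients mod 8: 1·t ≡ 0 (mod 8).
    So t ≡ 0 (mod 8).
    Then x = 6 + 9·0 = 6, valid modulo lcm(9, 8) = 72: x ≡ 6 (mod 72).
  Combine with x ≡ 3 (mod 5): since gcd(72, 5) = 1, we get a unique residue mod 360.
    Write x = 6 + 72·t and substitute into x ≡ 3 (mod 5): 72·t ≡ 3 − 6 = -3 (mod 5).
    Reduce coefficients mod 5: 2·t ≡ 2 (mod 5).
    The inverse of 2 mod 5 is 3 (since 2·3 = 6 = 1·5 + 1), so t ≡ 3·2 = 6 ≡ 1 (mod 5).
    Then x = 6 + 72·1 = 78, valid modulo lcm(72, 5) = 360: x ≡ 78 (mod 360).
Verify: 78 mod 9 = 6 ✓, 78 mod 8 = 6 ✓, 78 mod 5 = 3 ✓.

x ≡ 78 (mod 360).


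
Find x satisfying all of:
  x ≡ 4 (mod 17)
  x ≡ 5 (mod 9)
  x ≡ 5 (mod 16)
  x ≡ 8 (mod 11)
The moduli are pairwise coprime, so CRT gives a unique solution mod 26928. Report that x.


Product of moduli M = 17 · 9 · 16 · 11 = 26928.
Merge one congruence at a time:
  Start: x ≡ 4 (mod 17).
  Combine with x ≡ 5 (mod 9); new modulus lcm = 153.
    Write x = 4 + 17·t and substitute into x ≡ 5 (mod 9): 17·t ≡ 5 − 4 = 1 (mod 9).
    Reduce coefficients mod 9: 8·t ≡ 1 (mod 9).
    The inverse of 8 mod 9 is 8 (since 8·8 = 64 = 7·9 + 1), so t ≡ 8·1 = 8 ≡ 8 (mod 9).
    Then x = 4 + 17·8 = 140, valid modulo lcm(17, 9) = 153: x ≡ 140 (mod 153).
  Combine with x ≡ 5 (mod 16); new modulus lcm = 2448.
    Write x = 140 + 153·t and substitute into x ≡ 5 (mod 16): 153·t ≡ 5 − 140 = -135 (mod 16).
    Reduce coefficients mod 16: 9·t ≡ 9 (mod 16).
    The inverse of 9 mod 16 is 9 (since 9·9 = 81 = 5·16 + 1), so t ≡ 9·9 = 81 ≡ 1 (mod 16).
    Then x = 140 + 153·1 = 293, valid modulo lcm(153, 16) = 2448: x ≡ 293 (mod 2448).
  Combine with x ≡ 8 (mod 11); new modulus lcm = 26928.
    Write x = 293 + 2448·t and substitute into x ≡ 8 (mod 11): 2448·t ≡ 8 − 293 = -285 (mod 11).
    Reduce coefficients mod 11: 6·t ≡ 1 (mod 11).
    The inverse of 6 mod 11 is 2 (since 6·2 = 12 = 1·11 + 1), so t ≡ 2·1 = 2 ≡ 2 (mod 11).
    Then x = 293 + 2448·2 = 5189, valid modulo lcm(2448, 11) = 26928: x ≡ 5189 (mod 26928).
Verify against each original: 5189 mod 17 = 4, 5189 mod 9 = 5, 5189 mod 16 = 5, 5189 mod 11 = 8.

x ≡ 5189 (mod 26928).


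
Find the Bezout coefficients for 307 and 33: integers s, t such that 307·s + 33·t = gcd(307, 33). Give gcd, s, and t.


Euclidean algorithm on (307, 33) — divide until remainder is 0:
  307 = 9 · 33 + 10
  33 = 3 · 10 + 3
  10 = 3 · 3 + 1
  3 = 3 · 1 + 0
gcd(307, 33) = 1.
Track Bezout coefficients alongside the remainders: start with r₀ = 307 = a·1 + b·0 (s = 1, t = 0) and r₁ = 33 = a·0 + b·1 (s = 0, t = 1); each new remainder r_{k+1} = r_{k-1} − q_k·r_k inherits s_{k+1} = s_{k-1} − q_k·s_k, t_{k+1} = t_{k-1} − q_k·t_k, so r_k = a·s_k + b·t_k at every step:
  q = 9: r = 10, s = 1 − 9·0 = 1, t = 0 − 9·1 = -9  (check: 307·1 + 33·(-9) = 10)
  q = 3: r = 3, s = 0 − 3·1 = -3, t = 1 − 3·(-9) = 28  (check: 307·(-3) + 33·28 = 3)
  q = 3: r = 1, s = 1 − 3·(-3) = 10, t = -9 − 3·28 = -93  (check: 307·10 + 33·(-93) = 1)
The row with r = 1 (the gcd) gives the Bezout coefficients s = 10, t = -93.
Result: 307 · (10) + 33 · (-93) = 1.

gcd(307, 33) = 1; s = 10, t = -93 (check: 307·10 + 33·(-93) = 1).


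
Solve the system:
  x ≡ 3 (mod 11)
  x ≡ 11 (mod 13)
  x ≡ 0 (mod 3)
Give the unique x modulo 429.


Moduli 11, 13, 3 are pairwise coprime; by CRT there is a unique solution modulo M = 11 · 13 · 3 = 429.
Solve pairwise, accumulating the modulus:
  Start with x ≡ 3 (mod 11).
  Combine with x ≡ 11 (mod 13): since gcd(11, 13) = 1, we get a unique residue mod 143.
    Write x = 3 + 11·t and substitute into x ≡ 11 (mod 13): 11·t ≡ 11 − 3 = 8 (mod 13).
    The inverse of 11 mod 13 is 6 (since 11·6 = 66 = 5·13 + 1), so t ≡ 6·8 = 48 ≡ 9 (mod 13).
    Then x = 3 + 11·9 = 102, valid modulo lcm(11, 13) = 143: x ≡ 102 (mod 143).
  Combine with x ≡ 0 (mod 3): since gcd(143, 3) = 1, we get a unique residue mod 429.
    Write x = 102 + 143·t and substitute into x ≡ 0 (mod 3): 143·t ≡ 0 − 102 = -102 (mod 3).
    Reduce coefficients mod 3: 2·t ≡ 0 (mod 3).
    The inverse of 2 mod 3 is 2 (since 2·2 = 4 = 1·3 + 1), so t ≡ 2·0 = 0 ≡ 0 (mod 3).
    Then x = 102 + 143·0 = 102, valid modulo lcm(143, 3) = 429: x ≡ 102 (mod 429).
Verify: 102 mod 11 = 3 ✓, 102 mod 13 = 11 ✓, 102 mod 3 = 0 ✓.

x ≡ 102 (mod 429).


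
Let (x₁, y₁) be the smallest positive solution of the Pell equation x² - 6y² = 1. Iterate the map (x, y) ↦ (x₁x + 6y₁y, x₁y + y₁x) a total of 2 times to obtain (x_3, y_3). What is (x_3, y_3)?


Step 1: Find the fundamental solution (x₁, y₁) of x² - 6y² = 1.
  Expand √6 as a continued fraction. a₀ = ⌊√6⌋ = 2; iterate m_{k+1} = d_k·a_k − m_k, d_{k+1} = (6 − m_{k+1}²)/d_k, a_{k+1} = ⌊(a₀ + m_{k+1})/d_{k+1}⌋ (starting m₀ = 0, d₀ = 1), with convergents p_k = a_k·p_{k-1} + p_{k-2}, q_k = a_k·q_{k-1} + q_{k-2} (p₋₁ = 1, q₋₁ = 0):
  k = 0: a₀ = 2; p₀/q₀ = 2/1; p₀² − 6·q₀² = 4 − 6 = -2.
  k = 1: m = 2, d = 2, a = ⌊(2 + 2)/2⌋ = 2; p/q = (2·2 + 1)/(2·1 + 0) = 5/2; p² − 6·q² = 25 − 24 = 1.
  The first convergent with p² − 6·q² = 1 gives the fundamental solution (x₁, y₁) = (5, 2).
Step 2: Apply the recurrence (x_{n+1}, y_{n+1}) = (x₁x_n + 6y₁y_n, x₁y_n + y₁x_n) repeatedly.
  From (x_1, y_1) = (5, 2): x_2 = 5·5 + 6·2·2 = 49; y_2 = 5·2 + 2·5 = 20.
  From (x_2, y_2) = (49, 20): x_3 = 5·49 + 6·2·20 = 485; y_3 = 5·20 + 2·49 = 198.
Step 3: Verify x_3² - 6·y_3² = 235225 - 235224 = 1 (should be 1). ✓

(x_1, y_1) = (5, 2); (x_3, y_3) = (485, 198).


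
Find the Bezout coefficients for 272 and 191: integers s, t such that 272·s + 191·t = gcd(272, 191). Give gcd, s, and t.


Euclidean algorithm on (272, 191) — divide until remainder is 0:
  272 = 1 · 191 + 81
  191 = 2 · 81 + 29
  81 = 2 · 29 + 23
  29 = 1 · 23 + 6
  23 = 3 · 6 + 5
  6 = 1 · 5 + 1
  5 = 5 · 1 + 0
gcd(272, 191) = 1.
Track Bezout coefficients alongside the remainders: start with r₀ = 272 = a·1 + b·0 (s = 1, t = 0) and r₁ = 191 = a·0 + b·1 (s = 0, t = 1); each new remainder r_{k+1} = r_{k-1} − q_k·r_k inherits s_{k+1} = s_{k-1} − q_k·s_k, t_{k+1} = t_{k-1} − q_k·t_k, so r_k = a·s_k + b·t_k at every step:
  q = 1: r = 81, s = 1 − 1·0 = 1, t = 0 − 1·1 = -1  (check: 272·1 + 191·(-1) = 81)
  q = 2: r = 29, s = 0 − 2·1 = -2, t = 1 − 2·(-1) = 3  (check: 272·(-2) + 191·3 = 29)
  q = 2: r = 23, s = 1 − 2·(-2) = 5, t = -1 − 2·3 = -7  (check: 272·5 + 191·(-7) = 23)
  q = 1: r = 6, s = -2 − 1·5 = -7, t = 3 − 1·(-7) = 10  (check: 272·(-7) + 191·10 = 6)
  q = 3: r = 5, s = 5 − 3·(-7) = 26, t = -7 − 3·10 = -37  (check: 272·26 + 191·(-37) = 5)
  q = 1: r = 1, s = -7 − 1·26 = -33, t = 10 − 1·(-37) = 47  (check: 272·(-33) + 191·47 = 1)
The row with r = 1 (the gcd) gives the Bezout coefficients s = -33, t = 47.
Result: 272 · (-33) + 191 · (47) = 1.

gcd(272, 191) = 1; s = -33, t = 47 (check: 272·(-33) + 191·47 = 1).


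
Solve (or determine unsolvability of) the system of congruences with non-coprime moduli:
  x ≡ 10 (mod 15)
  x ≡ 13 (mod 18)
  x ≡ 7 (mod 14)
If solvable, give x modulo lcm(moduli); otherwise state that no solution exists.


Moduli 15, 18, 14 are not pairwise coprime, so CRT works modulo lcm(m_i) when all pairwise compatibility conditions hold.
Pairwise compatibility: gcd(m_i, m_j) must divide a_i - a_j for every pair.
Merge one congruence at a time:
  Start: x ≡ 10 (mod 15).
  Combine with x ≡ 13 (mod 18): gcd(15, 18) = 3; 13 - 10 = 3, which IS divisible by 3, so compatible.
    Write x = 10 + 15·t and substitute into x ≡ 13 (mod 18): 15·t ≡ 13 − 10 = 3 (mod 18).
    Divide the congruence (and modulus) by g = 3: 5·t ≡ 1 (mod 6).
    The inverse of 5 mod 6 is 5 (since 5·5 = 25 = 4·6 + 1), so t ≡ 5·1 = 5 ≡ 5 (mod 6).
    Then x = 10 + 15·5 = 85, valid modulo lcm(15, 18) = 90: x ≡ 85 (mod 90).
  Combine with x ≡ 7 (mod 14): gcd(90, 14) = 2; 7 - 85 = -78, which IS divisible by 2, so compatible.
    Write x = 85 + 90·t and substitute into x ≡ 7 (mod 14): 90·t ≡ 7 − 85 = -78 (mod 14).
    Divide the congruence (and modulus) by g = 2: 45·t ≡ -39 (mod 7).
    Reduce coefficients mod 7: 3·t ≡ 3 (mod 7).
    The inverse of 3 mod 7 is 5 (since 3·5 = 15 = 2·7 + 1), so t ≡ 5·3 = 15 ≡ 1 (mod 7).
    Then x = 85 + 90·1 = 175, valid modulo lcm(90, 14) = 630: x ≡ 175 (mod 630).
Verify: 175 mod 15 = 10, 175 mod 18 = 13, 175 mod 14 = 7.

x ≡ 175 (mod 630).


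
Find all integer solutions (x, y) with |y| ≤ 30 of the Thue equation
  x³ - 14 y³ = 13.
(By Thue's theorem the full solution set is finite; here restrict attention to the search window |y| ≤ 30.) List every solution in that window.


The equation is x³ - 14y³ = 13. For fixed y, x³ = 14·y³ + 13, so a solution requires the RHS to be a perfect cube.
Strategy: iterate y from -30 to 30, compute RHS = 14·y³ + 13, and check whether it is a (positive or negative) perfect cube.
Check small values of y:
  y = 0: RHS = 13 is not a perfect cube.
  y = 1: RHS = 27 = (3)³ ⇒ x = 3 works.
  y = -1: RHS = -1 = (-1)³ ⇒ x = -1 works.
  y = 2: RHS = 125 = (5)³ ⇒ x = 5 works.
  y = -2: RHS = -99 is not a perfect cube.
  y = 3: RHS = 391 is not a perfect cube.
  y = -3: RHS = -365 is not a perfect cube.
Continuing the search up to |y| = 30 finds no further solutions beyond those listed.
Collected solutions: (-1, -1), (3, 1), (5, 2).

Solutions (with |y| ≤ 30): (-1, -1), (3, 1), (5, 2).
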